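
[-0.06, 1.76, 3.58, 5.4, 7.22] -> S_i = -0.06 + 1.82*i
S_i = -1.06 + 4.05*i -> [-1.06, 2.99, 7.04, 11.09, 15.14]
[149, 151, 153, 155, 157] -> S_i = 149 + 2*i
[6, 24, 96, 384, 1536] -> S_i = 6*4^i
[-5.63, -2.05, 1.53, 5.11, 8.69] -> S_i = -5.63 + 3.58*i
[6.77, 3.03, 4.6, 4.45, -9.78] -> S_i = Random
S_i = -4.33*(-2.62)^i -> [-4.33, 11.34, -29.72, 77.87, -204.03]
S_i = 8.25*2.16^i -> [8.25, 17.82, 38.49, 83.14, 179.58]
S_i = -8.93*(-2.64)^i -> [-8.93, 23.58, -62.24, 164.31, -433.78]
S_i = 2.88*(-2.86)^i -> [2.88, -8.24, 23.56, -67.37, 192.69]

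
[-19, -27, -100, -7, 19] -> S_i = Random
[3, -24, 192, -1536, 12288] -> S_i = 3*-8^i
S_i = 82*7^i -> [82, 574, 4018, 28126, 196882]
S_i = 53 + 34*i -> [53, 87, 121, 155, 189]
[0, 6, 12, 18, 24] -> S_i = 0 + 6*i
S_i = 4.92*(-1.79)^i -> [4.92, -8.81, 15.76, -28.22, 50.51]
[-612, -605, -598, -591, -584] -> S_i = -612 + 7*i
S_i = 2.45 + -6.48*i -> [2.45, -4.03, -10.51, -16.99, -23.47]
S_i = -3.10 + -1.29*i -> [-3.1, -4.39, -5.68, -6.97, -8.26]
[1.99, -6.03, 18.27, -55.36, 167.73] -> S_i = 1.99*(-3.03)^i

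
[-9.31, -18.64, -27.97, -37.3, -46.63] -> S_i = -9.31 + -9.33*i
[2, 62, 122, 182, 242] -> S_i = 2 + 60*i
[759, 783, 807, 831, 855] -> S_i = 759 + 24*i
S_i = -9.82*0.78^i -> [-9.82, -7.66, -5.97, -4.66, -3.63]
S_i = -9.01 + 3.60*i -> [-9.01, -5.41, -1.81, 1.79, 5.39]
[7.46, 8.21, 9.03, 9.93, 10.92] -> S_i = 7.46*1.10^i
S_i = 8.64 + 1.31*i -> [8.64, 9.95, 11.26, 12.57, 13.88]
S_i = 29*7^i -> [29, 203, 1421, 9947, 69629]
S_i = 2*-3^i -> [2, -6, 18, -54, 162]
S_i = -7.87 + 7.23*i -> [-7.87, -0.64, 6.59, 13.82, 21.05]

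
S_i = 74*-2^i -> [74, -148, 296, -592, 1184]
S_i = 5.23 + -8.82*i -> [5.23, -3.59, -12.41, -21.23, -30.05]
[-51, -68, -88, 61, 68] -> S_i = Random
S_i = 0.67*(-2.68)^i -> [0.67, -1.8, 4.81, -12.9, 34.56]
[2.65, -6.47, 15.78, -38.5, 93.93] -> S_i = 2.65*(-2.44)^i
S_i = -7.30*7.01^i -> [-7.3, -51.17, -358.72, -2514.65, -17627.67]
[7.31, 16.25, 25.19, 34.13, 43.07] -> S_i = 7.31 + 8.94*i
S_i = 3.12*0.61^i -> [3.12, 1.9, 1.16, 0.71, 0.43]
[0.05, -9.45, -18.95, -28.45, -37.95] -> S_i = 0.05 + -9.50*i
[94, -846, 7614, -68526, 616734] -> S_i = 94*-9^i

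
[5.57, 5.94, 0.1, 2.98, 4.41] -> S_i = Random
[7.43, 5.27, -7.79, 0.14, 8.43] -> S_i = Random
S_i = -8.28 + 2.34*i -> [-8.28, -5.94, -3.6, -1.26, 1.08]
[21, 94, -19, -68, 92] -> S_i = Random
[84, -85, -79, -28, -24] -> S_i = Random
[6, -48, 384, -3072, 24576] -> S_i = 6*-8^i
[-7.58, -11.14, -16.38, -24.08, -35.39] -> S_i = -7.58*1.47^i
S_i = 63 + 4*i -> [63, 67, 71, 75, 79]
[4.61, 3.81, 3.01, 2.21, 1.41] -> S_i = 4.61 + -0.80*i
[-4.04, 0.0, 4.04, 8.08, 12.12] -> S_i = -4.04 + 4.04*i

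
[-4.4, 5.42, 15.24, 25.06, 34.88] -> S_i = -4.40 + 9.82*i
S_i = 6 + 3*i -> [6, 9, 12, 15, 18]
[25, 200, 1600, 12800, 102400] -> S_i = 25*8^i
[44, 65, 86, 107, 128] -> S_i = 44 + 21*i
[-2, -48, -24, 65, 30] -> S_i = Random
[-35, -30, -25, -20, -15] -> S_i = -35 + 5*i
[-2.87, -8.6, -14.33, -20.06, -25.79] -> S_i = -2.87 + -5.73*i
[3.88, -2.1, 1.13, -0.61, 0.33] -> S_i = 3.88*(-0.54)^i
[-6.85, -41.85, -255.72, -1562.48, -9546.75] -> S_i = -6.85*6.11^i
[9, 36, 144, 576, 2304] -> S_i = 9*4^i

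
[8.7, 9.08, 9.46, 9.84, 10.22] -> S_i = 8.70 + 0.38*i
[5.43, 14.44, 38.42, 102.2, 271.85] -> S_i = 5.43*2.66^i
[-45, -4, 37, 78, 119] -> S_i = -45 + 41*i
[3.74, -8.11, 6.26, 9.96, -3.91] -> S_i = Random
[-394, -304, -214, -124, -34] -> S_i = -394 + 90*i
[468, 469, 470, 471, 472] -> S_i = 468 + 1*i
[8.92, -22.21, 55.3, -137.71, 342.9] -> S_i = 8.92*(-2.49)^i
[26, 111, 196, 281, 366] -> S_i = 26 + 85*i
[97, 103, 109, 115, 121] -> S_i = 97 + 6*i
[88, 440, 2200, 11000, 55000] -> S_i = 88*5^i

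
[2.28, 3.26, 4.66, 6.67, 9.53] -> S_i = 2.28*1.43^i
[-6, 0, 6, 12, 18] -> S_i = -6 + 6*i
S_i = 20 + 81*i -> [20, 101, 182, 263, 344]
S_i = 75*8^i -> [75, 600, 4800, 38400, 307200]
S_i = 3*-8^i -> [3, -24, 192, -1536, 12288]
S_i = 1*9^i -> [1, 9, 81, 729, 6561]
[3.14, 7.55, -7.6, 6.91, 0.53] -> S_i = Random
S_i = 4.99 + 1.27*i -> [4.99, 6.26, 7.53, 8.8, 10.07]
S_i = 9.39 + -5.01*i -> [9.39, 4.38, -0.63, -5.64, -10.65]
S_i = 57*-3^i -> [57, -171, 513, -1539, 4617]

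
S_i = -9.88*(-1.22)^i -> [-9.88, 12.05, -14.71, 17.94, -21.89]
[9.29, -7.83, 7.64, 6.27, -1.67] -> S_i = Random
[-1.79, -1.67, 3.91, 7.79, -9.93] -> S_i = Random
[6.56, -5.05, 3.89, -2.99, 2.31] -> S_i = 6.56*(-0.77)^i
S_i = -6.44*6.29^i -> [-6.44, -40.51, -254.79, -1602.65, -10080.65]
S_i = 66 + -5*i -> [66, 61, 56, 51, 46]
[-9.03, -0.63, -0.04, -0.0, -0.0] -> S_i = -9.03*0.07^i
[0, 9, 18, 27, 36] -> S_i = 0 + 9*i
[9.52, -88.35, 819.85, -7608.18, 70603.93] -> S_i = 9.52*(-9.28)^i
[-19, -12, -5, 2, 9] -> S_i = -19 + 7*i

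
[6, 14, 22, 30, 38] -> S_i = 6 + 8*i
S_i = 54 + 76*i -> [54, 130, 206, 282, 358]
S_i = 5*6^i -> [5, 30, 180, 1080, 6480]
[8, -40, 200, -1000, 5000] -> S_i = 8*-5^i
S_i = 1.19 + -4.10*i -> [1.19, -2.91, -7.01, -11.11, -15.21]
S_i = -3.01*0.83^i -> [-3.01, -2.5, -2.07, -1.72, -1.43]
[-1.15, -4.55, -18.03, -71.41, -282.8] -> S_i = -1.15*3.96^i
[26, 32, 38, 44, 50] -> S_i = 26 + 6*i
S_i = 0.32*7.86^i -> [0.32, 2.52, 19.77, 155.39, 1221.35]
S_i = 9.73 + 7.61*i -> [9.73, 17.34, 24.95, 32.56, 40.17]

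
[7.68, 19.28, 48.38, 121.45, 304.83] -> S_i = 7.68*2.51^i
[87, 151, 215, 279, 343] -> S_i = 87 + 64*i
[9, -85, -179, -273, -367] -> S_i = 9 + -94*i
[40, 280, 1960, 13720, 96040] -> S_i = 40*7^i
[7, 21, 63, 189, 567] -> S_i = 7*3^i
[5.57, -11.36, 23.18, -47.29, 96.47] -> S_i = 5.57*(-2.04)^i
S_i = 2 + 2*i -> [2, 4, 6, 8, 10]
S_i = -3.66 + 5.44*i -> [-3.66, 1.78, 7.22, 12.66, 18.1]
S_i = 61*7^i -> [61, 427, 2989, 20923, 146461]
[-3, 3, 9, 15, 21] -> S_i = -3 + 6*i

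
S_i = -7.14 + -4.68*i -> [-7.14, -11.82, -16.5, -21.18, -25.86]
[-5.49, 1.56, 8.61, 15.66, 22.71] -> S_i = -5.49 + 7.05*i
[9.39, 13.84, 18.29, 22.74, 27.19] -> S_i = 9.39 + 4.45*i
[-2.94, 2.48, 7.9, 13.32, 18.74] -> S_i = -2.94 + 5.42*i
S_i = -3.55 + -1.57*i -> [-3.55, -5.12, -6.69, -8.26, -9.83]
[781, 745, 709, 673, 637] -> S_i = 781 + -36*i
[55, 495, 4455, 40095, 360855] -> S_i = 55*9^i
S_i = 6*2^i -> [6, 12, 24, 48, 96]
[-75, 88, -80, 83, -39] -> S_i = Random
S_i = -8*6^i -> [-8, -48, -288, -1728, -10368]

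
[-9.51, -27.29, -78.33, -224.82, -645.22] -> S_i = -9.51*2.87^i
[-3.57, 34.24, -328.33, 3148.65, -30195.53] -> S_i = -3.57*(-9.59)^i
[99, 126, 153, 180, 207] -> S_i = 99 + 27*i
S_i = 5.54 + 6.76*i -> [5.54, 12.3, 19.06, 25.82, 32.58]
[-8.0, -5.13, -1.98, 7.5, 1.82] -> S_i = Random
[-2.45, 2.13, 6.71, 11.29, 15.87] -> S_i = -2.45 + 4.58*i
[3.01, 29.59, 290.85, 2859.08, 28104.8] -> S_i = 3.01*9.83^i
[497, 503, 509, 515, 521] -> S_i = 497 + 6*i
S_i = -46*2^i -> [-46, -92, -184, -368, -736]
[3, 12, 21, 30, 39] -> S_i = 3 + 9*i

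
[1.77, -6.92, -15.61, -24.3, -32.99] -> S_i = 1.77 + -8.69*i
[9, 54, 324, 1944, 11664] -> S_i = 9*6^i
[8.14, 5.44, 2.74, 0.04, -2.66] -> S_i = 8.14 + -2.70*i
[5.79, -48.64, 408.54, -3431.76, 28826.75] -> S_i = 5.79*(-8.40)^i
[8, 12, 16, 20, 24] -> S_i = 8 + 4*i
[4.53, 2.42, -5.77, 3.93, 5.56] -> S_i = Random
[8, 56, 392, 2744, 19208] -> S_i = 8*7^i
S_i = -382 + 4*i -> [-382, -378, -374, -370, -366]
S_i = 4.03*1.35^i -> [4.03, 5.44, 7.34, 9.92, 13.39]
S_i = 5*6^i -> [5, 30, 180, 1080, 6480]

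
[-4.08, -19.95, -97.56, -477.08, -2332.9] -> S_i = -4.08*4.89^i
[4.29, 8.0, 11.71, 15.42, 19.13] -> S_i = 4.29 + 3.71*i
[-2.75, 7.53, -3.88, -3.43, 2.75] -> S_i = Random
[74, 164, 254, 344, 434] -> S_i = 74 + 90*i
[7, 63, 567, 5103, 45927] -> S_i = 7*9^i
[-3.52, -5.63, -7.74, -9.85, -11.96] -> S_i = -3.52 + -2.11*i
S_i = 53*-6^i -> [53, -318, 1908, -11448, 68688]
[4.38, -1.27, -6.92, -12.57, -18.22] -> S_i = 4.38 + -5.65*i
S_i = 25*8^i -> [25, 200, 1600, 12800, 102400]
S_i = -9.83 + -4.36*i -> [-9.83, -14.19, -18.55, -22.91, -27.27]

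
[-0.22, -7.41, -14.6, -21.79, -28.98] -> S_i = -0.22 + -7.19*i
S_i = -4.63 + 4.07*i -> [-4.63, -0.56, 3.51, 7.58, 11.65]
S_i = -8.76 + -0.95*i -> [-8.76, -9.71, -10.66, -11.61, -12.56]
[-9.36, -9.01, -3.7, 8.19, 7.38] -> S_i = Random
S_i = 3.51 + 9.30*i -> [3.51, 12.81, 22.11, 31.41, 40.71]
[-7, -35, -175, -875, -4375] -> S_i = -7*5^i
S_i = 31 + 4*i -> [31, 35, 39, 43, 47]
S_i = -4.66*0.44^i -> [-4.66, -2.05, -0.9, -0.4, -0.17]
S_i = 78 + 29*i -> [78, 107, 136, 165, 194]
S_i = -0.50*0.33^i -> [-0.5, -0.16, -0.05, -0.02, -0.01]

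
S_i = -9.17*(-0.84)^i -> [-9.17, 7.7, -6.47, 5.44, -4.57]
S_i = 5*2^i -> [5, 10, 20, 40, 80]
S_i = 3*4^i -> [3, 12, 48, 192, 768]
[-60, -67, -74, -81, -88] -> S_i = -60 + -7*i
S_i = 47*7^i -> [47, 329, 2303, 16121, 112847]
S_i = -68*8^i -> [-68, -544, -4352, -34816, -278528]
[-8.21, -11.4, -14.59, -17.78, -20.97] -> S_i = -8.21 + -3.19*i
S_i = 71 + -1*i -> [71, 70, 69, 68, 67]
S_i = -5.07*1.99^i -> [-5.07, -10.09, -20.08, -39.95, -79.51]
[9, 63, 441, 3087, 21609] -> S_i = 9*7^i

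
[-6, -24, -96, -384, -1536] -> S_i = -6*4^i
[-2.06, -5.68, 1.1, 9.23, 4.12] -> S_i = Random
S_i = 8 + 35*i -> [8, 43, 78, 113, 148]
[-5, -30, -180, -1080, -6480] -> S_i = -5*6^i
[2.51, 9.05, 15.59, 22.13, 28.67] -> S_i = 2.51 + 6.54*i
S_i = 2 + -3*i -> [2, -1, -4, -7, -10]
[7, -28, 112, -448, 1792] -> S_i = 7*-4^i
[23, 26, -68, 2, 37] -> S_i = Random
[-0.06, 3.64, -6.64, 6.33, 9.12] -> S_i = Random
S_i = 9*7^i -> [9, 63, 441, 3087, 21609]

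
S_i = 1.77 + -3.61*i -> [1.77, -1.84, -5.45, -9.06, -12.67]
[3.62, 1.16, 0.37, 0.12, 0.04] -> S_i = 3.62*0.32^i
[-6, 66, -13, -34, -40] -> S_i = Random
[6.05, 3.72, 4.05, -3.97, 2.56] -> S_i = Random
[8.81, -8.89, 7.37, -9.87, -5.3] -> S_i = Random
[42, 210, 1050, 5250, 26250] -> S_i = 42*5^i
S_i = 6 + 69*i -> [6, 75, 144, 213, 282]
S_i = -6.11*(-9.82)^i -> [-6.11, 60.0, -589.2, 5785.96, -56818.16]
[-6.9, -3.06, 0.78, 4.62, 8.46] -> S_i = -6.90 + 3.84*i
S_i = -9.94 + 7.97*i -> [-9.94, -1.97, 6.0, 13.97, 21.94]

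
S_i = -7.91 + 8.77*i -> [-7.91, 0.86, 9.63, 18.4, 27.17]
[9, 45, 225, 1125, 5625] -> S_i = 9*5^i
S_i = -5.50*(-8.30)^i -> [-5.5, 45.65, -378.9, 3144.83, -26102.08]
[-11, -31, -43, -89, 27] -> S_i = Random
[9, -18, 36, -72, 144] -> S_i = 9*-2^i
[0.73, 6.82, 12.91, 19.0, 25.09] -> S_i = 0.73 + 6.09*i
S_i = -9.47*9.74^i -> [-9.47, -92.24, -898.4, -8750.38, -85228.69]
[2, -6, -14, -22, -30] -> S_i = 2 + -8*i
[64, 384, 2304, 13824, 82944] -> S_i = 64*6^i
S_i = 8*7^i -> [8, 56, 392, 2744, 19208]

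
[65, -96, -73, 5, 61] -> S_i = Random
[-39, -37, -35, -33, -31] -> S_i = -39 + 2*i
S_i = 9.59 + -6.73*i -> [9.59, 2.86, -3.87, -10.6, -17.33]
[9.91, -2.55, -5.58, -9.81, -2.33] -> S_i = Random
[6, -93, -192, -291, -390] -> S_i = 6 + -99*i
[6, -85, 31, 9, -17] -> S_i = Random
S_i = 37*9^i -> [37, 333, 2997, 26973, 242757]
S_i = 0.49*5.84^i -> [0.49, 2.86, 16.71, 97.6, 569.96]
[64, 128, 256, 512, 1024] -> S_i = 64*2^i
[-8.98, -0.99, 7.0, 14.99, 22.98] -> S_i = -8.98 + 7.99*i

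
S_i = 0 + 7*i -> [0, 7, 14, 21, 28]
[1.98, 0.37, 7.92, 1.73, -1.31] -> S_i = Random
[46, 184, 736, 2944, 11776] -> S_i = 46*4^i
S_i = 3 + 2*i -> [3, 5, 7, 9, 11]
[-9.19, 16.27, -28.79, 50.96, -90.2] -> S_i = -9.19*(-1.77)^i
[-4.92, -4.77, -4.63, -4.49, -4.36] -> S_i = -4.92*0.97^i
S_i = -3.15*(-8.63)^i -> [-3.15, 27.18, -234.6, 2024.62, -17472.45]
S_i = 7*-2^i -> [7, -14, 28, -56, 112]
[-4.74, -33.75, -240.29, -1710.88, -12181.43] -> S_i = -4.74*7.12^i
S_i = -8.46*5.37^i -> [-8.46, -45.43, -243.96, -1310.07, -7035.06]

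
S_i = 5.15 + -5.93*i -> [5.15, -0.78, -6.71, -12.64, -18.57]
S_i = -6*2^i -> [-6, -12, -24, -48, -96]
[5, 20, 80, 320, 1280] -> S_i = 5*4^i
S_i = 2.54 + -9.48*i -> [2.54, -6.94, -16.42, -25.9, -35.38]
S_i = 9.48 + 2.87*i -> [9.48, 12.35, 15.22, 18.09, 20.96]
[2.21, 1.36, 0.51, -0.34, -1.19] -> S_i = 2.21 + -0.85*i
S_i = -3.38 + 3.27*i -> [-3.38, -0.11, 3.16, 6.43, 9.7]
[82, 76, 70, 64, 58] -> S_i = 82 + -6*i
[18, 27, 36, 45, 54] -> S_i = 18 + 9*i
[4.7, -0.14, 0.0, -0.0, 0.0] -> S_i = 4.70*(-0.03)^i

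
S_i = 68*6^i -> [68, 408, 2448, 14688, 88128]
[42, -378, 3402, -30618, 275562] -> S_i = 42*-9^i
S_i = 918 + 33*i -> [918, 951, 984, 1017, 1050]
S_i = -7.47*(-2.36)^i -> [-7.47, 17.63, -41.6, 98.19, -231.72]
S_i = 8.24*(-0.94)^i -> [8.24, -7.75, 7.28, -6.84, 6.43]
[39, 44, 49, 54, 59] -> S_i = 39 + 5*i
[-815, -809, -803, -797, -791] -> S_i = -815 + 6*i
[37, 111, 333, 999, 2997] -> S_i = 37*3^i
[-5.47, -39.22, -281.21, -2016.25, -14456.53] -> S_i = -5.47*7.17^i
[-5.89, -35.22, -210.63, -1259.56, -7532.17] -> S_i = -5.89*5.98^i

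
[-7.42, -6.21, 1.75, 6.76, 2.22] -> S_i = Random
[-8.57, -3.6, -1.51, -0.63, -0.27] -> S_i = -8.57*0.42^i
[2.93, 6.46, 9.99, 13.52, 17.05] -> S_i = 2.93 + 3.53*i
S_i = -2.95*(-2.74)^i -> [-2.95, 8.08, -22.15, 60.68, -166.27]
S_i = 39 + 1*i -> [39, 40, 41, 42, 43]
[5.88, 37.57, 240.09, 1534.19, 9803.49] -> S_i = 5.88*6.39^i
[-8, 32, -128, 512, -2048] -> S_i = -8*-4^i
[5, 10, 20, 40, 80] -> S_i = 5*2^i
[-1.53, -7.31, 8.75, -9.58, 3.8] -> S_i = Random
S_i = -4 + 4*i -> [-4, 0, 4, 8, 12]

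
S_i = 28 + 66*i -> [28, 94, 160, 226, 292]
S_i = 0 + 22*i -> [0, 22, 44, 66, 88]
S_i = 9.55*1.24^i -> [9.55, 11.84, 14.68, 18.21, 22.58]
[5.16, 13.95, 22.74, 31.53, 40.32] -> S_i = 5.16 + 8.79*i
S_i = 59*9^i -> [59, 531, 4779, 43011, 387099]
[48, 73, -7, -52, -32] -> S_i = Random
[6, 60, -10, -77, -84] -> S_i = Random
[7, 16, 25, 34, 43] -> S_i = 7 + 9*i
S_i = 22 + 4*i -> [22, 26, 30, 34, 38]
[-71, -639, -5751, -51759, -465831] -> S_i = -71*9^i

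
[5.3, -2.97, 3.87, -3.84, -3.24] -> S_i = Random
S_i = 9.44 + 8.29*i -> [9.44, 17.73, 26.02, 34.31, 42.6]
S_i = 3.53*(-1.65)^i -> [3.53, -5.82, 9.61, -15.86, 26.16]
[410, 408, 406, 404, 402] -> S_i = 410 + -2*i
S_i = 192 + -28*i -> [192, 164, 136, 108, 80]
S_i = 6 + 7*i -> [6, 13, 20, 27, 34]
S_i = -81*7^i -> [-81, -567, -3969, -27783, -194481]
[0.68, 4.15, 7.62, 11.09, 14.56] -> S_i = 0.68 + 3.47*i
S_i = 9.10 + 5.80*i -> [9.1, 14.9, 20.7, 26.5, 32.3]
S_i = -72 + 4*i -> [-72, -68, -64, -60, -56]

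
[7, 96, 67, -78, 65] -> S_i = Random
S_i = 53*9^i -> [53, 477, 4293, 38637, 347733]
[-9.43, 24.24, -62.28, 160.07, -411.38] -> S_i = -9.43*(-2.57)^i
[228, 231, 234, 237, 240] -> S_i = 228 + 3*i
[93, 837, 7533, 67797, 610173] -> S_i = 93*9^i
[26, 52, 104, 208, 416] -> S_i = 26*2^i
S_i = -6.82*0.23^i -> [-6.82, -1.57, -0.36, -0.08, -0.02]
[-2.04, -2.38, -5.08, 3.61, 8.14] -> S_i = Random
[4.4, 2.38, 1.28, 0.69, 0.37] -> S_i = 4.40*0.54^i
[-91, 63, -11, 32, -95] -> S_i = Random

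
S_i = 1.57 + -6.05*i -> [1.57, -4.48, -10.53, -16.58, -22.63]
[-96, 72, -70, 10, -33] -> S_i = Random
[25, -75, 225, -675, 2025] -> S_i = 25*-3^i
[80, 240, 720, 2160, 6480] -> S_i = 80*3^i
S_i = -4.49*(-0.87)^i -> [-4.49, 3.91, -3.4, 2.96, -2.57]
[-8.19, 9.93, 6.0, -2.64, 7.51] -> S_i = Random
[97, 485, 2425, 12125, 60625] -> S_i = 97*5^i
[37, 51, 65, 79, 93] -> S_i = 37 + 14*i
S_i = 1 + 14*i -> [1, 15, 29, 43, 57]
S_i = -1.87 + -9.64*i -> [-1.87, -11.51, -21.15, -30.79, -40.43]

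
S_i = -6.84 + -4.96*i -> [-6.84, -11.8, -16.76, -21.72, -26.68]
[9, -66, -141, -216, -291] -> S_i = 9 + -75*i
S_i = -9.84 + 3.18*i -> [-9.84, -6.66, -3.48, -0.3, 2.88]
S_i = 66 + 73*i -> [66, 139, 212, 285, 358]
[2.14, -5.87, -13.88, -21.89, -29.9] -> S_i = 2.14 + -8.01*i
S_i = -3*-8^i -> [-3, 24, -192, 1536, -12288]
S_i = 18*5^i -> [18, 90, 450, 2250, 11250]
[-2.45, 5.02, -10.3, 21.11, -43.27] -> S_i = -2.45*(-2.05)^i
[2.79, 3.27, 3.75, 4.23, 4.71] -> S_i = 2.79 + 0.48*i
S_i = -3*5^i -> [-3, -15, -75, -375, -1875]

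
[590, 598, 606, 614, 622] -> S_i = 590 + 8*i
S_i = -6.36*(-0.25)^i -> [-6.36, 1.59, -0.4, 0.1, -0.02]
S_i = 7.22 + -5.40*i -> [7.22, 1.82, -3.58, -8.98, -14.38]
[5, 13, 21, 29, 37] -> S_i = 5 + 8*i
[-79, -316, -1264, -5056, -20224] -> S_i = -79*4^i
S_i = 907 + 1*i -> [907, 908, 909, 910, 911]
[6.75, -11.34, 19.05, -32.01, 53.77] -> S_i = 6.75*(-1.68)^i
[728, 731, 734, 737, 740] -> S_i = 728 + 3*i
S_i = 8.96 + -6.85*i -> [8.96, 2.11, -4.74, -11.59, -18.44]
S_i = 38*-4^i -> [38, -152, 608, -2432, 9728]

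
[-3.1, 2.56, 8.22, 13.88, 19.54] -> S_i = -3.10 + 5.66*i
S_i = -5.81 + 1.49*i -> [-5.81, -4.32, -2.83, -1.34, 0.15]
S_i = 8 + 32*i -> [8, 40, 72, 104, 136]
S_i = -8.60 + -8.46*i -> [-8.6, -17.06, -25.52, -33.98, -42.44]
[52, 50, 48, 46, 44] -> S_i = 52 + -2*i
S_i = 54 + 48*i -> [54, 102, 150, 198, 246]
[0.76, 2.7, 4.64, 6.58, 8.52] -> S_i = 0.76 + 1.94*i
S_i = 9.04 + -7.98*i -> [9.04, 1.06, -6.92, -14.9, -22.88]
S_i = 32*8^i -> [32, 256, 2048, 16384, 131072]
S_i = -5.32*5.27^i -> [-5.32, -28.04, -147.75, -778.65, -4103.5]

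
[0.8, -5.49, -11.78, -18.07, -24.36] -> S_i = 0.80 + -6.29*i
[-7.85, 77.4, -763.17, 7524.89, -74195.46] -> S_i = -7.85*(-9.86)^i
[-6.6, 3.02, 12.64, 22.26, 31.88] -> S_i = -6.60 + 9.62*i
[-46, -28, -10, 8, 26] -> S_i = -46 + 18*i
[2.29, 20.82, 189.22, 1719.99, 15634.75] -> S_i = 2.29*9.09^i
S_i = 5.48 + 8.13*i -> [5.48, 13.61, 21.74, 29.87, 38.0]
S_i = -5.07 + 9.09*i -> [-5.07, 4.02, 13.11, 22.2, 31.29]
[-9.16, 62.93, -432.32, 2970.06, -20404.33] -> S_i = -9.16*(-6.87)^i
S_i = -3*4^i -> [-3, -12, -48, -192, -768]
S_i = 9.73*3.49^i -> [9.73, 33.96, 118.51, 413.61, 1443.49]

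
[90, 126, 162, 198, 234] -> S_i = 90 + 36*i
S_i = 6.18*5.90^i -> [6.18, 36.46, 215.13, 1269.24, 7488.53]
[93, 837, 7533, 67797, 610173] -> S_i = 93*9^i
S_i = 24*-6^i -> [24, -144, 864, -5184, 31104]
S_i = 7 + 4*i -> [7, 11, 15, 19, 23]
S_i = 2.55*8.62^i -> [2.55, 21.98, 189.48, 1633.29, 14078.92]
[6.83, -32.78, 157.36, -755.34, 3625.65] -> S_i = 6.83*(-4.80)^i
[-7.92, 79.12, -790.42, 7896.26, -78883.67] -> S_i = -7.92*(-9.99)^i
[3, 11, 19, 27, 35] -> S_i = 3 + 8*i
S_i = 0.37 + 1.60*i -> [0.37, 1.97, 3.57, 5.17, 6.77]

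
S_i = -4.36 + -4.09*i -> [-4.36, -8.45, -12.54, -16.63, -20.72]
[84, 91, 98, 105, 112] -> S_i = 84 + 7*i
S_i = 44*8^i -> [44, 352, 2816, 22528, 180224]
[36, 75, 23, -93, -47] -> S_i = Random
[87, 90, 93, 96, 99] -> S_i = 87 + 3*i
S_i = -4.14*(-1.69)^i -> [-4.14, 7.0, -11.82, 19.98, -33.77]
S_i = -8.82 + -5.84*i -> [-8.82, -14.66, -20.5, -26.34, -32.18]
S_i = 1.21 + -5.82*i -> [1.21, -4.61, -10.43, -16.25, -22.07]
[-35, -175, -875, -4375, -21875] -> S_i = -35*5^i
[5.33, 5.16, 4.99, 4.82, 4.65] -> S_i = 5.33 + -0.17*i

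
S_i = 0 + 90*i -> [0, 90, 180, 270, 360]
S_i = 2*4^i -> [2, 8, 32, 128, 512]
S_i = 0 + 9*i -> [0, 9, 18, 27, 36]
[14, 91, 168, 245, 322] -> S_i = 14 + 77*i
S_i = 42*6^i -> [42, 252, 1512, 9072, 54432]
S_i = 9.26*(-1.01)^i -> [9.26, -9.35, 9.45, -9.54, 9.64]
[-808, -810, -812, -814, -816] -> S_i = -808 + -2*i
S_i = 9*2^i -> [9, 18, 36, 72, 144]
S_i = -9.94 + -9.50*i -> [-9.94, -19.44, -28.94, -38.44, -47.94]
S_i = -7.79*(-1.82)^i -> [-7.79, 14.18, -25.8, 46.96, -85.47]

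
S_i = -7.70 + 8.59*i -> [-7.7, 0.89, 9.48, 18.07, 26.66]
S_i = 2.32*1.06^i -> [2.32, 2.46, 2.61, 2.76, 2.93]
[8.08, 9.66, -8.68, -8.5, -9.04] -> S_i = Random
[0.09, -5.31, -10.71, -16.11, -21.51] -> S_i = 0.09 + -5.40*i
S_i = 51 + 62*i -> [51, 113, 175, 237, 299]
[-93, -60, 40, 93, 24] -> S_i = Random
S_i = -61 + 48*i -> [-61, -13, 35, 83, 131]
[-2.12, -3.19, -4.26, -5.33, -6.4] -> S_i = -2.12 + -1.07*i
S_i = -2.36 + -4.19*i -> [-2.36, -6.55, -10.74, -14.93, -19.12]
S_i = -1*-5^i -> [-1, 5, -25, 125, -625]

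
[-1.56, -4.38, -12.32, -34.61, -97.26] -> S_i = -1.56*2.81^i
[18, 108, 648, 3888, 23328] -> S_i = 18*6^i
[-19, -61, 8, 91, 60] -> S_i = Random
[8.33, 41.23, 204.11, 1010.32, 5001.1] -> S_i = 8.33*4.95^i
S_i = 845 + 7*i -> [845, 852, 859, 866, 873]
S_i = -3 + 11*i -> [-3, 8, 19, 30, 41]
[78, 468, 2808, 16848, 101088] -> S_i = 78*6^i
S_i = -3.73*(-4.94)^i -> [-3.73, 18.43, -91.03, 449.67, -2221.35]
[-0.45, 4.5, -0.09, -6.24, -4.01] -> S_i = Random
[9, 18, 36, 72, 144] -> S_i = 9*2^i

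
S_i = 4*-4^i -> [4, -16, 64, -256, 1024]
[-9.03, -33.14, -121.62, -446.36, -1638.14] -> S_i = -9.03*3.67^i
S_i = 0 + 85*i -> [0, 85, 170, 255, 340]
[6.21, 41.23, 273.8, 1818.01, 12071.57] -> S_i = 6.21*6.64^i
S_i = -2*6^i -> [-2, -12, -72, -432, -2592]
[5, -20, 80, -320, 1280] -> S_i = 5*-4^i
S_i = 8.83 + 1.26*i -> [8.83, 10.09, 11.35, 12.61, 13.87]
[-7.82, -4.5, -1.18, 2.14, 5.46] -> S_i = -7.82 + 3.32*i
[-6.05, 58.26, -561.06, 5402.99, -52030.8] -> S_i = -6.05*(-9.63)^i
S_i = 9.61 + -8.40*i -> [9.61, 1.21, -7.19, -15.59, -23.99]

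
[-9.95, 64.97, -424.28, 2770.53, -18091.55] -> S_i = -9.95*(-6.53)^i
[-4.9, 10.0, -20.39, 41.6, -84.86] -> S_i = -4.90*(-2.04)^i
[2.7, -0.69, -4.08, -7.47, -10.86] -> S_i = 2.70 + -3.39*i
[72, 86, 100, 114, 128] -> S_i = 72 + 14*i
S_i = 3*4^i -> [3, 12, 48, 192, 768]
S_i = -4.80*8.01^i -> [-4.8, -38.45, -307.97, -2466.83, -19759.29]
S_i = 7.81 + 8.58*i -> [7.81, 16.39, 24.97, 33.55, 42.13]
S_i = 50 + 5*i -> [50, 55, 60, 65, 70]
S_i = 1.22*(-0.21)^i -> [1.22, -0.26, 0.05, -0.01, 0.0]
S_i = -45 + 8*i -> [-45, -37, -29, -21, -13]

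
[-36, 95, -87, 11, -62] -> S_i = Random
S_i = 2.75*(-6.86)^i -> [2.75, -18.87, 129.41, -887.78, 6090.17]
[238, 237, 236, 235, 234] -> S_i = 238 + -1*i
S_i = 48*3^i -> [48, 144, 432, 1296, 3888]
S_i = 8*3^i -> [8, 24, 72, 216, 648]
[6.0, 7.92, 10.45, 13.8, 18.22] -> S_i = 6.00*1.32^i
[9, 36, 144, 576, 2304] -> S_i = 9*4^i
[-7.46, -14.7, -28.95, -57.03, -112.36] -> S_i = -7.46*1.97^i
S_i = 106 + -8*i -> [106, 98, 90, 82, 74]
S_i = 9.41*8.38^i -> [9.41, 78.86, 660.81, 5537.6, 46405.1]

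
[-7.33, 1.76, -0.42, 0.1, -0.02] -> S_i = -7.33*(-0.24)^i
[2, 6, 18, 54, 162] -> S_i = 2*3^i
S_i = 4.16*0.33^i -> [4.16, 1.37, 0.45, 0.15, 0.05]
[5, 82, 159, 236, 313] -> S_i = 5 + 77*i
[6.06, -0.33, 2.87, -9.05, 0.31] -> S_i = Random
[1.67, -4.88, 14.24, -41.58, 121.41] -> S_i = 1.67*(-2.92)^i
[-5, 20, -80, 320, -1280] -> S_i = -5*-4^i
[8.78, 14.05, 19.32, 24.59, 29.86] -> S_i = 8.78 + 5.27*i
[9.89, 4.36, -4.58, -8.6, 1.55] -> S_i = Random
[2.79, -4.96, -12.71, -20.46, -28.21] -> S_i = 2.79 + -7.75*i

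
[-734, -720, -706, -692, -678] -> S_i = -734 + 14*i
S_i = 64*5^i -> [64, 320, 1600, 8000, 40000]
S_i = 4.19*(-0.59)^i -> [4.19, -2.47, 1.46, -0.86, 0.51]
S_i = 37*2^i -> [37, 74, 148, 296, 592]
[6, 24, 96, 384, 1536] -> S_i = 6*4^i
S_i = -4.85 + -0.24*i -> [-4.85, -5.09, -5.33, -5.57, -5.81]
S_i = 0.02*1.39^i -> [0.02, 0.03, 0.04, 0.05, 0.07]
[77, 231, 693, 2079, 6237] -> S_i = 77*3^i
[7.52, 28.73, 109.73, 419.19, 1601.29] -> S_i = 7.52*3.82^i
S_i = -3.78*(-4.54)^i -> [-3.78, 17.16, -77.91, 353.72, -1605.89]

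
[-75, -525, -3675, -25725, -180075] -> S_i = -75*7^i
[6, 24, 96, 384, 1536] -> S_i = 6*4^i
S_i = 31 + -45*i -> [31, -14, -59, -104, -149]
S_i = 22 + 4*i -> [22, 26, 30, 34, 38]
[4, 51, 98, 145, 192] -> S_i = 4 + 47*i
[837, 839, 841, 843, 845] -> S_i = 837 + 2*i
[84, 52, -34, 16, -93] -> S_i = Random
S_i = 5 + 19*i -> [5, 24, 43, 62, 81]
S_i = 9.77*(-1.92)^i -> [9.77, -18.76, 36.02, -69.15, 132.77]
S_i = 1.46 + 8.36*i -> [1.46, 9.82, 18.18, 26.54, 34.9]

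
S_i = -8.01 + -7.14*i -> [-8.01, -15.15, -22.29, -29.43, -36.57]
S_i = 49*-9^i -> [49, -441, 3969, -35721, 321489]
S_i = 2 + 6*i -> [2, 8, 14, 20, 26]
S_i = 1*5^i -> [1, 5, 25, 125, 625]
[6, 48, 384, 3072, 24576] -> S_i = 6*8^i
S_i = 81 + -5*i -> [81, 76, 71, 66, 61]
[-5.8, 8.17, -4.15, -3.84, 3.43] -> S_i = Random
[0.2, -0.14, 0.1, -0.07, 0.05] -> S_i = 0.20*(-0.71)^i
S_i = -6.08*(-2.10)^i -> [-6.08, 12.77, -26.81, 56.31, -118.24]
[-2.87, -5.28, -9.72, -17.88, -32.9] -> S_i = -2.87*1.84^i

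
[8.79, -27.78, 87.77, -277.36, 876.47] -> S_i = 8.79*(-3.16)^i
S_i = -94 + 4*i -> [-94, -90, -86, -82, -78]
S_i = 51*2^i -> [51, 102, 204, 408, 816]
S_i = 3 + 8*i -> [3, 11, 19, 27, 35]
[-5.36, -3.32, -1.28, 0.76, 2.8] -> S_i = -5.36 + 2.04*i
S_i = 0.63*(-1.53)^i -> [0.63, -0.96, 1.47, -2.26, 3.45]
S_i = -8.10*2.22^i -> [-8.1, -17.98, -39.92, -88.62, -196.74]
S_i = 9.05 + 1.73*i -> [9.05, 10.78, 12.51, 14.24, 15.97]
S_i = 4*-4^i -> [4, -16, 64, -256, 1024]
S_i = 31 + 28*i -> [31, 59, 87, 115, 143]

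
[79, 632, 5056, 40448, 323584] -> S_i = 79*8^i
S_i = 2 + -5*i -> [2, -3, -8, -13, -18]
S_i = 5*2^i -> [5, 10, 20, 40, 80]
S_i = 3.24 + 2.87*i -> [3.24, 6.11, 8.98, 11.85, 14.72]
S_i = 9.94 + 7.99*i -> [9.94, 17.93, 25.92, 33.91, 41.9]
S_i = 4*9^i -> [4, 36, 324, 2916, 26244]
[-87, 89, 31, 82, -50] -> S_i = Random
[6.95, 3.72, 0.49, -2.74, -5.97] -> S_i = 6.95 + -3.23*i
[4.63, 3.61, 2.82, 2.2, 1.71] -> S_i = 4.63*0.78^i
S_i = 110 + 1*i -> [110, 111, 112, 113, 114]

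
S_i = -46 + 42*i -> [-46, -4, 38, 80, 122]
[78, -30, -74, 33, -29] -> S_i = Random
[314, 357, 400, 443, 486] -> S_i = 314 + 43*i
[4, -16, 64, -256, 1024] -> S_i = 4*-4^i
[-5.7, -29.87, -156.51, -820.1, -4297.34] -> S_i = -5.70*5.24^i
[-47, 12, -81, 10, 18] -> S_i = Random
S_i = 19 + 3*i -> [19, 22, 25, 28, 31]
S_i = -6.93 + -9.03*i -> [-6.93, -15.96, -24.99, -34.02, -43.05]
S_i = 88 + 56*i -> [88, 144, 200, 256, 312]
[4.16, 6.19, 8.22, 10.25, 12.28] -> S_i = 4.16 + 2.03*i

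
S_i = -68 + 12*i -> [-68, -56, -44, -32, -20]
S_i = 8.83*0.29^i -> [8.83, 2.56, 0.74, 0.22, 0.06]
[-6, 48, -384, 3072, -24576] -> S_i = -6*-8^i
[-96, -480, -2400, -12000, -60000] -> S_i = -96*5^i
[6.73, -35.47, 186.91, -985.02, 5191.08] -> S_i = 6.73*(-5.27)^i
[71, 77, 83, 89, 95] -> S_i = 71 + 6*i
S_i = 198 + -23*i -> [198, 175, 152, 129, 106]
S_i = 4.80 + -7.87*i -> [4.8, -3.07, -10.94, -18.81, -26.68]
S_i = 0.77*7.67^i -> [0.77, 5.91, 45.3, 347.44, 2664.85]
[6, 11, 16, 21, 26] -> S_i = 6 + 5*i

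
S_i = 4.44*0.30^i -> [4.44, 1.33, 0.4, 0.12, 0.04]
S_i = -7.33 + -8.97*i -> [-7.33, -16.3, -25.27, -34.24, -43.21]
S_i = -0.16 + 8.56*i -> [-0.16, 8.4, 16.96, 25.52, 34.08]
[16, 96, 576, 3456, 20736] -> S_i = 16*6^i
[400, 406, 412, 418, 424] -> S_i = 400 + 6*i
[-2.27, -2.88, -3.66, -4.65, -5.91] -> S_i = -2.27*1.27^i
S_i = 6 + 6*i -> [6, 12, 18, 24, 30]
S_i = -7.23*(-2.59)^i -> [-7.23, 18.73, -48.5, 125.61, -325.34]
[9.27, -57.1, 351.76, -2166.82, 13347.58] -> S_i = 9.27*(-6.16)^i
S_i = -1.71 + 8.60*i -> [-1.71, 6.89, 15.49, 24.09, 32.69]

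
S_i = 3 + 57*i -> [3, 60, 117, 174, 231]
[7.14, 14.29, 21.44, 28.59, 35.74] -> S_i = 7.14 + 7.15*i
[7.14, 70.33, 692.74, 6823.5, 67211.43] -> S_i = 7.14*9.85^i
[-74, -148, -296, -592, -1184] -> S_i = -74*2^i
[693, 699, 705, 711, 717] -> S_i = 693 + 6*i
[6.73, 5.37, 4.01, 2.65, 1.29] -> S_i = 6.73 + -1.36*i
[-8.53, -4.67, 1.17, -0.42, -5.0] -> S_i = Random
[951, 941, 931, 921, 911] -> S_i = 951 + -10*i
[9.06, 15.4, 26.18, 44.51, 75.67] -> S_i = 9.06*1.70^i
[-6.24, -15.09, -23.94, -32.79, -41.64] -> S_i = -6.24 + -8.85*i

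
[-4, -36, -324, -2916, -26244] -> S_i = -4*9^i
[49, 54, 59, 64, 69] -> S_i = 49 + 5*i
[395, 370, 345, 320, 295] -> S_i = 395 + -25*i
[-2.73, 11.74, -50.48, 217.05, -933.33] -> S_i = -2.73*(-4.30)^i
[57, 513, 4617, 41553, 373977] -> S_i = 57*9^i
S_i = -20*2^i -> [-20, -40, -80, -160, -320]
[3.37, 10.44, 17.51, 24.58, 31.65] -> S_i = 3.37 + 7.07*i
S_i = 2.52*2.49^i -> [2.52, 6.27, 15.62, 38.9, 96.87]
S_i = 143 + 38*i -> [143, 181, 219, 257, 295]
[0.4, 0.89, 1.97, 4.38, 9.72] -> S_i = 0.40*2.22^i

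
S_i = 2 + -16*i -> [2, -14, -30, -46, -62]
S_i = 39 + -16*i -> [39, 23, 7, -9, -25]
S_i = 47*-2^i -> [47, -94, 188, -376, 752]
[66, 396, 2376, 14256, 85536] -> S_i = 66*6^i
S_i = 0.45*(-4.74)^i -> [0.45, -2.13, 10.11, -47.92, 227.16]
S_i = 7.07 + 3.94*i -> [7.07, 11.01, 14.95, 18.89, 22.83]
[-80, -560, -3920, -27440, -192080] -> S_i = -80*7^i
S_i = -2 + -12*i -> [-2, -14, -26, -38, -50]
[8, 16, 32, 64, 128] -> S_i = 8*2^i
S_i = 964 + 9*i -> [964, 973, 982, 991, 1000]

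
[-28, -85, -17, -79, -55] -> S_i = Random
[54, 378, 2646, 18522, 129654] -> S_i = 54*7^i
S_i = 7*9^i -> [7, 63, 567, 5103, 45927]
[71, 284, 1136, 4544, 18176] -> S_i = 71*4^i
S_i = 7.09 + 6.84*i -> [7.09, 13.93, 20.77, 27.61, 34.45]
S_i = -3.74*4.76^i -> [-3.74, -17.8, -84.74, -403.36, -1919.99]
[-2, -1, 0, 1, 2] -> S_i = -2 + 1*i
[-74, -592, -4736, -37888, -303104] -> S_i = -74*8^i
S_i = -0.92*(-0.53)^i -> [-0.92, 0.49, -0.26, 0.14, -0.07]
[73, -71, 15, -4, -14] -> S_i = Random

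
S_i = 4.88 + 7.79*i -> [4.88, 12.67, 20.46, 28.25, 36.04]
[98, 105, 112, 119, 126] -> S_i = 98 + 7*i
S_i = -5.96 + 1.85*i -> [-5.96, -4.11, -2.26, -0.41, 1.44]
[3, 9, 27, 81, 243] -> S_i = 3*3^i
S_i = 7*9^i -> [7, 63, 567, 5103, 45927]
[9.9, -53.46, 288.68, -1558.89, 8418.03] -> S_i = 9.90*(-5.40)^i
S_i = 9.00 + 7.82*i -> [9.0, 16.82, 24.64, 32.46, 40.28]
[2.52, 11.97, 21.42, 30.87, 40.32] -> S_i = 2.52 + 9.45*i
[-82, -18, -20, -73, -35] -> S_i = Random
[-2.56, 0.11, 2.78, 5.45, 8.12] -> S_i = -2.56 + 2.67*i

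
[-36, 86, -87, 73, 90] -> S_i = Random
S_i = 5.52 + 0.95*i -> [5.52, 6.47, 7.42, 8.37, 9.32]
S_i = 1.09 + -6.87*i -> [1.09, -5.78, -12.65, -19.52, -26.39]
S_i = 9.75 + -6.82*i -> [9.75, 2.93, -3.89, -10.71, -17.53]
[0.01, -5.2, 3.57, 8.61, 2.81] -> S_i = Random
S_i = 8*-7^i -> [8, -56, 392, -2744, 19208]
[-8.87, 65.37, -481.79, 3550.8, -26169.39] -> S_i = -8.87*(-7.37)^i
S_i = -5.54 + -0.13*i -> [-5.54, -5.67, -5.8, -5.93, -6.06]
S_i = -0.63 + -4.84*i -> [-0.63, -5.47, -10.31, -15.15, -19.99]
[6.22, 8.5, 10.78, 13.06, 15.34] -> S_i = 6.22 + 2.28*i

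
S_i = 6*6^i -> [6, 36, 216, 1296, 7776]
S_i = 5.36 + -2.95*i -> [5.36, 2.41, -0.54, -3.49, -6.44]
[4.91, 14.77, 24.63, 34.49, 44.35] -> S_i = 4.91 + 9.86*i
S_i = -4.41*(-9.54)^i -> [-4.41, 42.07, -401.36, 3828.99, -36528.52]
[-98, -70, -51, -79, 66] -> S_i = Random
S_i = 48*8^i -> [48, 384, 3072, 24576, 196608]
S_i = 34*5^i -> [34, 170, 850, 4250, 21250]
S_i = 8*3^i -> [8, 24, 72, 216, 648]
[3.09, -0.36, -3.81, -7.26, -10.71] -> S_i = 3.09 + -3.45*i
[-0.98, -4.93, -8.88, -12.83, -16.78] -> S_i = -0.98 + -3.95*i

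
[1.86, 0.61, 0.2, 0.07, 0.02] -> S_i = 1.86*0.33^i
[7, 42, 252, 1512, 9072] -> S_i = 7*6^i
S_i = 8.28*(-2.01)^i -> [8.28, -16.64, 33.45, -67.24, 135.15]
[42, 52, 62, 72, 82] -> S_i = 42 + 10*i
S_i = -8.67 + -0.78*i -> [-8.67, -9.45, -10.23, -11.01, -11.79]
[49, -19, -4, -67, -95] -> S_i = Random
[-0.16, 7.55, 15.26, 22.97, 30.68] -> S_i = -0.16 + 7.71*i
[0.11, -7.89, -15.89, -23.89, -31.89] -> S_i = 0.11 + -8.00*i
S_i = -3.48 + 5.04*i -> [-3.48, 1.56, 6.6, 11.64, 16.68]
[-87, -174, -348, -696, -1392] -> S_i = -87*2^i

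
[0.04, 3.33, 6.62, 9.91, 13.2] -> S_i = 0.04 + 3.29*i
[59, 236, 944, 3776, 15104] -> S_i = 59*4^i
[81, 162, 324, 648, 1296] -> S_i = 81*2^i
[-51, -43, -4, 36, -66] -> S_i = Random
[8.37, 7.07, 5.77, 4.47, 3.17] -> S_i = 8.37 + -1.30*i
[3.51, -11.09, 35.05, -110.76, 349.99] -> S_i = 3.51*(-3.16)^i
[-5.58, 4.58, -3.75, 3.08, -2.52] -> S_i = -5.58*(-0.82)^i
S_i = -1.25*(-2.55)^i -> [-1.25, 3.19, -8.13, 20.73, -52.85]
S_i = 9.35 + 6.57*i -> [9.35, 15.92, 22.49, 29.06, 35.63]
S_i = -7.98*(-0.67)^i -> [-7.98, 5.35, -3.58, 2.4, -1.61]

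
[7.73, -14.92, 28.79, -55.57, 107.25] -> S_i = 7.73*(-1.93)^i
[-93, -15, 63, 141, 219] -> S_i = -93 + 78*i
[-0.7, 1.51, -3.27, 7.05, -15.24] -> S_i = -0.70*(-2.16)^i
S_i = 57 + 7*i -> [57, 64, 71, 78, 85]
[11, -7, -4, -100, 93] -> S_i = Random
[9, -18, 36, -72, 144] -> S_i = 9*-2^i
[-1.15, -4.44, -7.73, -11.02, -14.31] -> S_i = -1.15 + -3.29*i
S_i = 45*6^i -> [45, 270, 1620, 9720, 58320]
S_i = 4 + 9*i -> [4, 13, 22, 31, 40]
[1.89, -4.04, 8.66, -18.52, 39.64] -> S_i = 1.89*(-2.14)^i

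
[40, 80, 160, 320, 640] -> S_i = 40*2^i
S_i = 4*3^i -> [4, 12, 36, 108, 324]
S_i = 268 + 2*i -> [268, 270, 272, 274, 276]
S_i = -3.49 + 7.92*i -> [-3.49, 4.43, 12.35, 20.27, 28.19]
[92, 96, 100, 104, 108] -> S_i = 92 + 4*i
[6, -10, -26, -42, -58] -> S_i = 6 + -16*i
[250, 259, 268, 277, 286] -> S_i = 250 + 9*i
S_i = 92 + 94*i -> [92, 186, 280, 374, 468]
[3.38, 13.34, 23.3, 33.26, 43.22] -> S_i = 3.38 + 9.96*i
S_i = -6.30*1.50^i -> [-6.3, -9.45, -14.18, -21.26, -31.89]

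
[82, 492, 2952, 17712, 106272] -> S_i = 82*6^i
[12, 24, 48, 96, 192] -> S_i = 12*2^i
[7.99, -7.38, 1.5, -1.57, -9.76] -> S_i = Random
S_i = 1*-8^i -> [1, -8, 64, -512, 4096]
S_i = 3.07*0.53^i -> [3.07, 1.63, 0.86, 0.46, 0.24]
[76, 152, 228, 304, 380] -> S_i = 76 + 76*i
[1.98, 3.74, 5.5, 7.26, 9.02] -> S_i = 1.98 + 1.76*i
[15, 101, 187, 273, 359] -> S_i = 15 + 86*i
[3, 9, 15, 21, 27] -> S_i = 3 + 6*i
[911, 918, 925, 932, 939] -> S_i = 911 + 7*i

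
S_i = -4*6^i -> [-4, -24, -144, -864, -5184]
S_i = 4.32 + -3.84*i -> [4.32, 0.48, -3.36, -7.2, -11.04]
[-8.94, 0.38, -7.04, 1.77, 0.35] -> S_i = Random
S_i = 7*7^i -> [7, 49, 343, 2401, 16807]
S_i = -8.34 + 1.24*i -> [-8.34, -7.1, -5.86, -4.62, -3.38]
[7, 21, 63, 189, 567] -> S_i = 7*3^i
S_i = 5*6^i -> [5, 30, 180, 1080, 6480]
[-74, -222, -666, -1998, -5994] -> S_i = -74*3^i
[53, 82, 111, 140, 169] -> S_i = 53 + 29*i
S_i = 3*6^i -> [3, 18, 108, 648, 3888]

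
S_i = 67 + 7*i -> [67, 74, 81, 88, 95]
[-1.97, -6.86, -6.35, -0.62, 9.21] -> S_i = Random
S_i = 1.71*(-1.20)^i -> [1.71, -2.05, 2.46, -2.95, 3.55]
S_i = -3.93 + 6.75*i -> [-3.93, 2.82, 9.57, 16.32, 23.07]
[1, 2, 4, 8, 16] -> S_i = 1*2^i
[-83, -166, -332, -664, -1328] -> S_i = -83*2^i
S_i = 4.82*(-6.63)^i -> [4.82, -31.96, 211.87, -1404.71, 9313.25]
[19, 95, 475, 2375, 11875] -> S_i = 19*5^i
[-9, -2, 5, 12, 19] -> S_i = -9 + 7*i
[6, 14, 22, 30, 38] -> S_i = 6 + 8*i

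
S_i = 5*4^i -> [5, 20, 80, 320, 1280]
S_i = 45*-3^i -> [45, -135, 405, -1215, 3645]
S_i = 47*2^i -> [47, 94, 188, 376, 752]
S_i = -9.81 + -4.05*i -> [-9.81, -13.86, -17.91, -21.96, -26.01]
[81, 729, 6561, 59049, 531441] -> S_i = 81*9^i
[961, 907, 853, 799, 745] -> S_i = 961 + -54*i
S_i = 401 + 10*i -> [401, 411, 421, 431, 441]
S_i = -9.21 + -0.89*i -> [-9.21, -10.1, -10.99, -11.88, -12.77]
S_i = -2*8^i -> [-2, -16, -128, -1024, -8192]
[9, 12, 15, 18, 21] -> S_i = 9 + 3*i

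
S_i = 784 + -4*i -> [784, 780, 776, 772, 768]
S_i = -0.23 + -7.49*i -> [-0.23, -7.72, -15.21, -22.7, -30.19]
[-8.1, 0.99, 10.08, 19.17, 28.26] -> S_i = -8.10 + 9.09*i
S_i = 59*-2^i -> [59, -118, 236, -472, 944]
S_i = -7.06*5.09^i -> [-7.06, -35.94, -182.91, -931.02, -4738.88]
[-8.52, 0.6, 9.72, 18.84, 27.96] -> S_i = -8.52 + 9.12*i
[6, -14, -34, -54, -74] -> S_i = 6 + -20*i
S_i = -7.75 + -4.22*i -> [-7.75, -11.97, -16.19, -20.41, -24.63]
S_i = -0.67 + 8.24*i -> [-0.67, 7.57, 15.81, 24.05, 32.29]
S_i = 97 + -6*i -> [97, 91, 85, 79, 73]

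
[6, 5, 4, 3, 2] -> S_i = 6 + -1*i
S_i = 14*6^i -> [14, 84, 504, 3024, 18144]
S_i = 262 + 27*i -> [262, 289, 316, 343, 370]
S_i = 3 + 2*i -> [3, 5, 7, 9, 11]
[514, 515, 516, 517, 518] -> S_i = 514 + 1*i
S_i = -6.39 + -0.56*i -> [-6.39, -6.95, -7.51, -8.07, -8.63]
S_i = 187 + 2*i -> [187, 189, 191, 193, 195]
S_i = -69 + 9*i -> [-69, -60, -51, -42, -33]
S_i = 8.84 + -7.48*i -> [8.84, 1.36, -6.12, -13.6, -21.08]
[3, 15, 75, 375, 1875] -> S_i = 3*5^i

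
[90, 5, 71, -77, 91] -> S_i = Random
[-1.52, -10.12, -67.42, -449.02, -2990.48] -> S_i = -1.52*6.66^i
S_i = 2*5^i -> [2, 10, 50, 250, 1250]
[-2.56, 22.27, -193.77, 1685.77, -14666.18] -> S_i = -2.56*(-8.70)^i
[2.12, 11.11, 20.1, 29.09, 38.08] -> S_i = 2.12 + 8.99*i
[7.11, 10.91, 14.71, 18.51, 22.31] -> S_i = 7.11 + 3.80*i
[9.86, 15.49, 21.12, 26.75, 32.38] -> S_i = 9.86 + 5.63*i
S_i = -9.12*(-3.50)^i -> [-9.12, 31.92, -111.72, 391.02, -1368.57]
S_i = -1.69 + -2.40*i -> [-1.69, -4.09, -6.49, -8.89, -11.29]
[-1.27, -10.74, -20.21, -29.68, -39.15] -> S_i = -1.27 + -9.47*i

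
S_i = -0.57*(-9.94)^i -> [-0.57, 5.67, -56.32, 559.8, -5564.43]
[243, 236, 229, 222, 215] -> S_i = 243 + -7*i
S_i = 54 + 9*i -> [54, 63, 72, 81, 90]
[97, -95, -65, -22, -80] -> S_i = Random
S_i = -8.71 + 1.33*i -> [-8.71, -7.38, -6.05, -4.72, -3.39]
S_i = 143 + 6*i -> [143, 149, 155, 161, 167]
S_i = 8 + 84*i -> [8, 92, 176, 260, 344]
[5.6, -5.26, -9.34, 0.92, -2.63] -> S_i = Random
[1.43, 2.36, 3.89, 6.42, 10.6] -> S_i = 1.43*1.65^i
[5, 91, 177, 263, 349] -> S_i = 5 + 86*i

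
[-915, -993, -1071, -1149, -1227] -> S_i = -915 + -78*i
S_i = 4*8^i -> [4, 32, 256, 2048, 16384]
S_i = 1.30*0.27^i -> [1.3, 0.35, 0.09, 0.03, 0.01]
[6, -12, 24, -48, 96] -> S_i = 6*-2^i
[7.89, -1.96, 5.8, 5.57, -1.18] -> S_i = Random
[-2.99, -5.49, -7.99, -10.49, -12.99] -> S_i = -2.99 + -2.50*i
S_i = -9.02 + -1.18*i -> [-9.02, -10.2, -11.38, -12.56, -13.74]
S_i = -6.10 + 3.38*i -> [-6.1, -2.72, 0.66, 4.04, 7.42]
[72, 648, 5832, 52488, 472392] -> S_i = 72*9^i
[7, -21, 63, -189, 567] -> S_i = 7*-3^i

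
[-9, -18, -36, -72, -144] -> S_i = -9*2^i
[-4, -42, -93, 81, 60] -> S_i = Random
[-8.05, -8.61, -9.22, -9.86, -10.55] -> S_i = -8.05*1.07^i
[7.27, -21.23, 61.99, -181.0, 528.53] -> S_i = 7.27*(-2.92)^i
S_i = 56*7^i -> [56, 392, 2744, 19208, 134456]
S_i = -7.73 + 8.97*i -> [-7.73, 1.24, 10.21, 19.18, 28.15]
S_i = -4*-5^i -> [-4, 20, -100, 500, -2500]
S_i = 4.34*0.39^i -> [4.34, 1.69, 0.66, 0.26, 0.1]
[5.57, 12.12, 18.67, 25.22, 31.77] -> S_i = 5.57 + 6.55*i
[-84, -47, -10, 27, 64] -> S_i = -84 + 37*i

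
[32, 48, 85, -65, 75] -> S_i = Random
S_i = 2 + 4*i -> [2, 6, 10, 14, 18]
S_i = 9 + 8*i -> [9, 17, 25, 33, 41]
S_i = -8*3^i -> [-8, -24, -72, -216, -648]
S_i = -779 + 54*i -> [-779, -725, -671, -617, -563]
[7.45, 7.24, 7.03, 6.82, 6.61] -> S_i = 7.45 + -0.21*i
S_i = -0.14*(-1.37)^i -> [-0.14, 0.19, -0.26, 0.36, -0.49]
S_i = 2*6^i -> [2, 12, 72, 432, 2592]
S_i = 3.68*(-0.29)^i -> [3.68, -1.07, 0.31, -0.09, 0.03]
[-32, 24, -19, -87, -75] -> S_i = Random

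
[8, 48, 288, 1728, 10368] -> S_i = 8*6^i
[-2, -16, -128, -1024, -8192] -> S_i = -2*8^i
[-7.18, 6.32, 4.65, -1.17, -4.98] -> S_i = Random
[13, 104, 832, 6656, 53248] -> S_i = 13*8^i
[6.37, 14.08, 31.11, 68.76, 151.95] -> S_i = 6.37*2.21^i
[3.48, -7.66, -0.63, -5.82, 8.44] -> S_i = Random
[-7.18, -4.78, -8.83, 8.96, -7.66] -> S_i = Random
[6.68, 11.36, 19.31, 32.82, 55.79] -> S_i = 6.68*1.70^i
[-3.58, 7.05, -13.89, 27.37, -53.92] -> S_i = -3.58*(-1.97)^i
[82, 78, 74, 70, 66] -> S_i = 82 + -4*i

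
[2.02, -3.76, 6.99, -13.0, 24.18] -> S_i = 2.02*(-1.86)^i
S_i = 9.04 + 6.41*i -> [9.04, 15.45, 21.86, 28.27, 34.68]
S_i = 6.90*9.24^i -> [6.9, 63.76, 589.11, 5443.33, 50296.41]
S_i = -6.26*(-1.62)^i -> [-6.26, 10.14, -16.43, 26.61, -43.12]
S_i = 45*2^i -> [45, 90, 180, 360, 720]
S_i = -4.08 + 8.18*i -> [-4.08, 4.1, 12.28, 20.46, 28.64]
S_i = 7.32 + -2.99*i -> [7.32, 4.33, 1.34, -1.65, -4.64]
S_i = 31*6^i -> [31, 186, 1116, 6696, 40176]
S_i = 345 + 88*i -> [345, 433, 521, 609, 697]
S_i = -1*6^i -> [-1, -6, -36, -216, -1296]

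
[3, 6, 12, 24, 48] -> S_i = 3*2^i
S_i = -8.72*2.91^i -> [-8.72, -25.38, -73.84, -214.88, -625.3]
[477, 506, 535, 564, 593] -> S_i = 477 + 29*i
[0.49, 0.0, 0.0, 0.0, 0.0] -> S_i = 0.49*0.00^i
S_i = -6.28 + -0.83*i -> [-6.28, -7.11, -7.94, -8.77, -9.6]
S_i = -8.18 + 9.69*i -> [-8.18, 1.51, 11.2, 20.89, 30.58]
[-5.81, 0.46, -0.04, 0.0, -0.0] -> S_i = -5.81*(-0.08)^i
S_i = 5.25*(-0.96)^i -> [5.25, -5.04, 4.84, -4.64, 4.46]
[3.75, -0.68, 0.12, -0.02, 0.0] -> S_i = 3.75*(-0.18)^i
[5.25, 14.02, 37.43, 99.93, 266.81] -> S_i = 5.25*2.67^i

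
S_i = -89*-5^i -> [-89, 445, -2225, 11125, -55625]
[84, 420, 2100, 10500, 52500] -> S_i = 84*5^i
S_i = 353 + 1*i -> [353, 354, 355, 356, 357]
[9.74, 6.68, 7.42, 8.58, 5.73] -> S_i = Random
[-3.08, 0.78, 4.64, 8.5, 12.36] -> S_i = -3.08 + 3.86*i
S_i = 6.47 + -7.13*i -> [6.47, -0.66, -7.79, -14.92, -22.05]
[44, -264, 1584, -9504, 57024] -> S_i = 44*-6^i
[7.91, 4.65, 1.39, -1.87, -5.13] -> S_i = 7.91 + -3.26*i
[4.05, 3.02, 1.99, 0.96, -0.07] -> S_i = 4.05 + -1.03*i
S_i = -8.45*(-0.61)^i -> [-8.45, 5.15, -3.14, 1.92, -1.17]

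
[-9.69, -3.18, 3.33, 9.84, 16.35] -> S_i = -9.69 + 6.51*i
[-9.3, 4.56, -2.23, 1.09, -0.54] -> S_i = -9.30*(-0.49)^i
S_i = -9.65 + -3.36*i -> [-9.65, -13.01, -16.37, -19.73, -23.09]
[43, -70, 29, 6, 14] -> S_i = Random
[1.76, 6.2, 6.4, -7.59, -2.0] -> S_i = Random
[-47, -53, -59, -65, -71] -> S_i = -47 + -6*i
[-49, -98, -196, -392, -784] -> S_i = -49*2^i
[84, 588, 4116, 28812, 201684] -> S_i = 84*7^i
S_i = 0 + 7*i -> [0, 7, 14, 21, 28]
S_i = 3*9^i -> [3, 27, 243, 2187, 19683]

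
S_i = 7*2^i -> [7, 14, 28, 56, 112]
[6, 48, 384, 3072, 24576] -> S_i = 6*8^i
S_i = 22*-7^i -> [22, -154, 1078, -7546, 52822]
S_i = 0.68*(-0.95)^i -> [0.68, -0.65, 0.61, -0.58, 0.55]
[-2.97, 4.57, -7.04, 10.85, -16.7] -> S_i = -2.97*(-1.54)^i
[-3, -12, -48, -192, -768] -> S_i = -3*4^i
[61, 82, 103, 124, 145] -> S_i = 61 + 21*i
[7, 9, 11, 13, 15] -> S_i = 7 + 2*i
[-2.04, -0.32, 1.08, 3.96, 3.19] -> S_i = Random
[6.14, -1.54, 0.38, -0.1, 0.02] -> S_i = 6.14*(-0.25)^i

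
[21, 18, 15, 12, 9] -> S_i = 21 + -3*i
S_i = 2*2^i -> [2, 4, 8, 16, 32]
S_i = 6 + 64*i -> [6, 70, 134, 198, 262]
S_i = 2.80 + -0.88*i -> [2.8, 1.92, 1.04, 0.16, -0.72]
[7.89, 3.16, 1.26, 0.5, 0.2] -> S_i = 7.89*0.40^i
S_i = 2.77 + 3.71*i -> [2.77, 6.48, 10.19, 13.9, 17.61]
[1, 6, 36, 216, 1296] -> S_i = 1*6^i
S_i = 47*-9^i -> [47, -423, 3807, -34263, 308367]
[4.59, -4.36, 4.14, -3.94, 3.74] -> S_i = 4.59*(-0.95)^i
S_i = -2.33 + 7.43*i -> [-2.33, 5.1, 12.53, 19.96, 27.39]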